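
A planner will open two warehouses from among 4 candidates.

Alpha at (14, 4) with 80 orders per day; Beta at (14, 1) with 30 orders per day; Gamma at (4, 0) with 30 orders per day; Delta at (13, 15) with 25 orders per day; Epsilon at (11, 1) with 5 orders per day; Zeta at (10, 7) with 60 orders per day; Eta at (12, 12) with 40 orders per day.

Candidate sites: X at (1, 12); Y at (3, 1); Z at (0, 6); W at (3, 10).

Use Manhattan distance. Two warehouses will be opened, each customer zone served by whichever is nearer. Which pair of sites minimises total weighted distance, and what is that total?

{Y, W}, total 2965

Evaluate every pair (each demand assigned to the nearer of the two):
  {Y, W}: total = 2965
  {X, Y}: total = 3145
  {Y, Z}: total = 3480
  {Z, W}: total = 3645
  {X, Z}: total = 3705
  {X, W}: total = 3790
Best pair: {Y, W} with total 2965.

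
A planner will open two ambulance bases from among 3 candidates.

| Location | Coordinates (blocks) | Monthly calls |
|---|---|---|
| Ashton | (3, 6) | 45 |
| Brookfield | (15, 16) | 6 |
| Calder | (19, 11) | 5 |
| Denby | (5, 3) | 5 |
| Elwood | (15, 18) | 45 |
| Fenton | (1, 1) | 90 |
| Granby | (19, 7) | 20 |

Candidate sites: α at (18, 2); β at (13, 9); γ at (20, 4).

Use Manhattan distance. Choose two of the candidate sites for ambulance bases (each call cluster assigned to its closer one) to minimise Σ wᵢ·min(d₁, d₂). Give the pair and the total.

Evaluate every pair (each demand assigned to the nearer of the two):
  {α, β}: total = 2984
  {β, γ}: total = 3124
  {α, γ}: total = 3622
Best pair: {α, β} with total 2984.

{α, β}, total 2984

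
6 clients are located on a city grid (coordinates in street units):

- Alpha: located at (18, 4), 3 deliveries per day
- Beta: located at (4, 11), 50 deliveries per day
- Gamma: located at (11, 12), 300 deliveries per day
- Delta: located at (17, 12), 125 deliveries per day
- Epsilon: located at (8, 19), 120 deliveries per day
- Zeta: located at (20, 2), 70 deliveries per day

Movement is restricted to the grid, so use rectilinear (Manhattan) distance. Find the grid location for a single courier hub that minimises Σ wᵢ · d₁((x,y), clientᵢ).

Manhattan distance separates: Σwᵢ(|x−xᵢ|+|y−yᵢ|) = Σwᵢ|x−xᵢ| + Σwᵢ|y−yᵢ|, so x and y are optimised independently as 1-D weighted medians.
Total weight W = 668; half = 334.
x-coordinate, sorted with cumulative weight:
  x=4 (Beta, w=50) cum 50
  x=8 (Epsilon, w=120) cum 170
  x=11 (Gamma, w=300) cum 470  ← median
  x=17 (Delta, w=125) cum 595
  x=18 (Alpha, w=3) cum 598
  x=20 (Zeta, w=70) cum 668
⇒ x* = 11
y-coordinate, sorted with cumulative weight:
  y=2 (Zeta, w=70) cum 70
  y=4 (Alpha, w=3) cum 73
  y=11 (Beta, w=50) cum 123
  y=12 (Gamma, w=300) cum 423  ← median
  y=12 (Delta, w=125) cum 548
  y=19 (Epsilon, w=120) cum 668
⇒ y* = 12

(11, 12)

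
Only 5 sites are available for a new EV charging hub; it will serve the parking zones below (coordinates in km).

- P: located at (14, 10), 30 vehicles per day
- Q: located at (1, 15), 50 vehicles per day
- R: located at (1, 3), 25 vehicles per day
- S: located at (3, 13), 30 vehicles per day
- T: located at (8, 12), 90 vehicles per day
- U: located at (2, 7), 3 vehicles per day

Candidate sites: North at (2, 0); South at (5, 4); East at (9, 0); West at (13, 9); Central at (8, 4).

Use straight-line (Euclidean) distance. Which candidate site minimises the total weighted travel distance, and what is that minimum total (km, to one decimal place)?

Total weighted distance at each candidate:
  North (2, 0): total = 2919.0
  South (5, 4): total = 2071.1
  East (9, 0): total = 2942.0
  West (13, 9): total = 1930.1
  Central (8, 4): total = 2132.2
Minimum is at West with total 1930.1 km.

West, total 1930.1 km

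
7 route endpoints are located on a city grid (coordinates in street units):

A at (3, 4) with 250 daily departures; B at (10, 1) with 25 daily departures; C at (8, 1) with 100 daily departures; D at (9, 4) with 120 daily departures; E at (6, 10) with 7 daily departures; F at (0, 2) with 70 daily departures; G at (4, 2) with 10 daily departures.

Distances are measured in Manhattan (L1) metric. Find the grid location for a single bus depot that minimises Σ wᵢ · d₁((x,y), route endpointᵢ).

Manhattan distance separates: Σwᵢ(|x−xᵢ|+|y−yᵢ|) = Σwᵢ|x−xᵢ| + Σwᵢ|y−yᵢ|, so x and y are optimised independently as 1-D weighted medians.
Total weight W = 582; half = 291.
x-coordinate, sorted with cumulative weight:
  x=0 (F, w=70) cum 70
  x=3 (A, w=250) cum 320  ← median
  x=4 (G, w=10) cum 330
  x=6 (E, w=7) cum 337
  x=8 (C, w=100) cum 437
  x=9 (D, w=120) cum 557
  x=10 (B, w=25) cum 582
⇒ x* = 3
y-coordinate, sorted with cumulative weight:
  y=1 (B, w=25) cum 25
  y=1 (C, w=100) cum 125
  y=2 (F, w=70) cum 195
  y=2 (G, w=10) cum 205
  y=4 (A, w=250) cum 455  ← median
  y=4 (D, w=120) cum 575
  y=10 (E, w=7) cum 582
⇒ y* = 4

(3, 4)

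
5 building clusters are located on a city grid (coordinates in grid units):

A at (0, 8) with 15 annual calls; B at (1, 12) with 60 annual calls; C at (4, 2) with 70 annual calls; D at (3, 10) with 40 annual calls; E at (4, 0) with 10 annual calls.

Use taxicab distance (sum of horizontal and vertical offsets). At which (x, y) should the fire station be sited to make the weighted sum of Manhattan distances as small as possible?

(3, 10)

Manhattan distance separates: Σwᵢ(|x−xᵢ|+|y−yᵢ|) = Σwᵢ|x−xᵢ| + Σwᵢ|y−yᵢ|, so x and y are optimised independently as 1-D weighted medians.
Total weight W = 195; half = 97.5.
x-coordinate, sorted with cumulative weight:
  x=0 (A, w=15) cum 15
  x=1 (B, w=60) cum 75
  x=3 (D, w=40) cum 115  ← median
  x=4 (C, w=70) cum 185
  x=4 (E, w=10) cum 195
⇒ x* = 3
y-coordinate, sorted with cumulative weight:
  y=0 (E, w=10) cum 10
  y=2 (C, w=70) cum 80
  y=8 (A, w=15) cum 95
  y=10 (D, w=40) cum 135  ← median
  y=12 (B, w=60) cum 195
⇒ y* = 10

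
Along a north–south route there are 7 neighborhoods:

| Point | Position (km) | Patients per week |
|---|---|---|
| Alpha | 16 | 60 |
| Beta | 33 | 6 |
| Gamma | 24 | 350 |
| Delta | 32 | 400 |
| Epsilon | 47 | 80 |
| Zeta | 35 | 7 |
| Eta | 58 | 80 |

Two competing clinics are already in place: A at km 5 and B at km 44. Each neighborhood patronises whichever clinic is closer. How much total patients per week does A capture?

410

The indifferent point is the midpoint (5+44)/2 = 24.5; neighborhoods left of it (closer to A at 5) go to A, those right go to B.
  Alpha at 16 (w=60) → A
  Gamma at 24 (w=350) → A
  Delta at 32 (w=400) → B
  Beta at 33 (w=6) → B
  Zeta at 35 (w=7) → B
  Epsilon at 47 (w=80) → B
  Eta at 58 (w=80) → B
A captures 410; B captures 573.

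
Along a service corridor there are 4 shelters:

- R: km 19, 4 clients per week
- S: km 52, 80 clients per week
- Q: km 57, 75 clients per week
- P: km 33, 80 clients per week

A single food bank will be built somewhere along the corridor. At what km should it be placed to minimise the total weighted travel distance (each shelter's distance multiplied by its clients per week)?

For a sum of weighted absolute distances on a line, the optimum is the weighted median (not the mean). Total weight W = 239; half-weight = 119.5.
Sort by position and accumulate weight:
  km 19 (R, w=4) → cum 4
  km 33 (P, w=80) → cum 84
  km 52 (S, w=80) → cum 164  ≥ 119.5 → median here
  km 57 (Q, w=75) → cum 239
Optimal location: km 52.

x = 52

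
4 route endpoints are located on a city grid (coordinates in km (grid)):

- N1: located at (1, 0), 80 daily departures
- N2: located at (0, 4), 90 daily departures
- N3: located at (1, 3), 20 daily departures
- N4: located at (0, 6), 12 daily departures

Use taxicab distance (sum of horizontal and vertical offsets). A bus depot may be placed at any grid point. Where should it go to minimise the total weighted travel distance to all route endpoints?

Manhattan distance separates: Σwᵢ(|x−xᵢ|+|y−yᵢ|) = Σwᵢ|x−xᵢ| + Σwᵢ|y−yᵢ|, so x and y are optimised independently as 1-D weighted medians.
Total weight W = 202; half = 101.
x-coordinate, sorted with cumulative weight:
  x=0 (N2, w=90) cum 90
  x=0 (N4, w=12) cum 102  ← median
  x=1 (N1, w=80) cum 182
  x=1 (N3, w=20) cum 202
⇒ x* = 0
y-coordinate, sorted with cumulative weight:
  y=0 (N1, w=80) cum 80
  y=3 (N3, w=20) cum 100
  y=4 (N2, w=90) cum 190  ← median
  y=6 (N4, w=12) cum 202
⇒ y* = 4

(0, 4)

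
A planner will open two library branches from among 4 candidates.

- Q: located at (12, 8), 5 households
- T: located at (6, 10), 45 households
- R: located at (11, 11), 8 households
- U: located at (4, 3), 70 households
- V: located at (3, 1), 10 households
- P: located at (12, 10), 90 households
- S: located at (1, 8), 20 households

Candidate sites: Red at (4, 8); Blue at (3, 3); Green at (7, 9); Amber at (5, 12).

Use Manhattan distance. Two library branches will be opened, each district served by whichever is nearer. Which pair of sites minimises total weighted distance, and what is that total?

Evaluate every pair (each demand assigned to the nearer of the two):
  {Blue, Green}: total = 938
  {Red, Green}: total = 1198
  {Blue, Amber}: total = 1286
  {Red, Blue}: total = 1350
  {Red, Amber}: total = 1531
  {Green, Amber}: total = 1598
Best pair: {Blue, Green} with total 938.

{Blue, Green}, total 938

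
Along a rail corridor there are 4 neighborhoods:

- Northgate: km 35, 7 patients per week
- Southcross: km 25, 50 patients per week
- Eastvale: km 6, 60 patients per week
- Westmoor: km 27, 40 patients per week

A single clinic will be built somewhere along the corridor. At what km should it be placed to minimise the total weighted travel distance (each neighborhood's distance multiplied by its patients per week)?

x = 25

For a sum of weighted absolute distances on a line, the optimum is the weighted median (not the mean). Total weight W = 157; half-weight = 78.5.
Sort by position and accumulate weight:
  km 6 (Eastvale, w=60) → cum 60
  km 25 (Southcross, w=50) → cum 110  ≥ 78.5 → median here
  km 27 (Westmoor, w=40) → cum 150
  km 35 (Northgate, w=7) → cum 157
Optimal location: km 25.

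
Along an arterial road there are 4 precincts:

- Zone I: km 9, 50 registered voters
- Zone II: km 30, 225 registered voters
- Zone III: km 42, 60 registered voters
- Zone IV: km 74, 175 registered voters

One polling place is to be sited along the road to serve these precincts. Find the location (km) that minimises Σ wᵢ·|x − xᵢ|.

For a sum of weighted absolute distances on a line, the optimum is the weighted median (not the mean). Total weight W = 510; half-weight = 255.
Sort by position and accumulate weight:
  km 9 (Zone I, w=50) → cum 50
  km 30 (Zone II, w=225) → cum 275  ≥ 255 → median here
  km 42 (Zone III, w=60) → cum 335
  km 74 (Zone IV, w=175) → cum 510
Optimal location: km 30.

x = 30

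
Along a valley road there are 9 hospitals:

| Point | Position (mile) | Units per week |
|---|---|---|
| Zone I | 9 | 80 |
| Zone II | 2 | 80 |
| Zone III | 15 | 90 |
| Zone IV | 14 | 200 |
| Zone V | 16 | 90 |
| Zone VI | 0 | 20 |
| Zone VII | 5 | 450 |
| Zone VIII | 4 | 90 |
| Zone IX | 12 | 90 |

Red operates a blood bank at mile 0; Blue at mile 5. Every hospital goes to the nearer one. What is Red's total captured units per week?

100

The indifferent point is the midpoint (0+5)/2 = 2.5; hospitals left of it (closer to Red at 0) go to Red, those right go to Blue.
  Zone VI at 0 (w=20) → Red
  Zone II at 2 (w=80) → Red
  Zone VIII at 4 (w=90) → Blue
  Zone VII at 5 (w=450) → Blue
  Zone I at 9 (w=80) → Blue
  Zone IX at 12 (w=90) → Blue
  Zone IV at 14 (w=200) → Blue
  Zone III at 15 (w=90) → Blue
  Zone V at 16 (w=90) → Blue
Red captures 100; Blue captures 1090.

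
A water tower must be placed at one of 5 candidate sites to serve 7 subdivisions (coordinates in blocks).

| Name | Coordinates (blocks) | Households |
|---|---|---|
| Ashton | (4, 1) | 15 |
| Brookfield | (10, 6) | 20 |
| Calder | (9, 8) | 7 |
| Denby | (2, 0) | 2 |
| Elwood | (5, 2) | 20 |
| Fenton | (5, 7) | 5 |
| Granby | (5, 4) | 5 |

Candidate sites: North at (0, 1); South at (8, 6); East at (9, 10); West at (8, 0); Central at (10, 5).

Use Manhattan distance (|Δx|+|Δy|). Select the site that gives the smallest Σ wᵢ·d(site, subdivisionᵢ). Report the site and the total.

South, total 405 blocks

Total weighted distance at each candidate:
  North (0, 1): total = 693
  South (8, 6): total = 405
  East (9, 10): total = 683
  West (8, 0): total = 495
  Central (10, 5): total = 449
Minimum is at South with total 405 blocks.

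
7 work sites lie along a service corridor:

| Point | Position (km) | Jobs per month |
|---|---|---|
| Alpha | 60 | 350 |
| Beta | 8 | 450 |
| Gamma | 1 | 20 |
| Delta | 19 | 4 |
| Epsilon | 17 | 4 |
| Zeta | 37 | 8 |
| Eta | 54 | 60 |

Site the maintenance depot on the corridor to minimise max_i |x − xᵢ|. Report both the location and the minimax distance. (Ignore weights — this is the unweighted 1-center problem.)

location 30.5, max distance 29.5

The 1-center on a line is the midpoint of the two extreme points: leftmost at 1, rightmost at 60.
Optimal location = (1 + 60)/2 = 30.5; maximum distance = (60 − 1)/2 = 29.5.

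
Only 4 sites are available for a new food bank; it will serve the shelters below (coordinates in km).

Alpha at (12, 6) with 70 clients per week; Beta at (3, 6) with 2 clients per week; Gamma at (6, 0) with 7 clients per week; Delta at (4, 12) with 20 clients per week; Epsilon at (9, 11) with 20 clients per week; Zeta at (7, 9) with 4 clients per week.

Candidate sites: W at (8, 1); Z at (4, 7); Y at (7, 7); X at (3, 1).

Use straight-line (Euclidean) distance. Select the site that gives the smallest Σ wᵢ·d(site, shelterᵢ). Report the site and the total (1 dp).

Total weighted distance at each candidate:
  W (8, 1): total = 945.4
  Z (4, 7): total = 860.6
  Y (7, 7): total = 628.7
  X (3, 1): total = 1242.8
Minimum is at Y with total 628.7 km.

Y, total 628.7 km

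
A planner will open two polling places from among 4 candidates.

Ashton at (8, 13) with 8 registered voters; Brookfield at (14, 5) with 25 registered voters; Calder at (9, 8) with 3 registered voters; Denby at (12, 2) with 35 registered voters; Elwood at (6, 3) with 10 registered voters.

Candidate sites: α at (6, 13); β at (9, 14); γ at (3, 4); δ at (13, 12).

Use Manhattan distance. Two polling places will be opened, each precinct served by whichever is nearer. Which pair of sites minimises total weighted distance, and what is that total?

{γ, δ}, total 697

Evaluate every pair (each demand assigned to the nearer of the two):
  {γ, δ}: total = 697
  {α, δ}: total = 725
  {β, γ}: total = 759
  {β, δ}: total = 759
  {α, γ}: total = 765
  {α, β}: total = 1009
Best pair: {γ, δ} with total 697.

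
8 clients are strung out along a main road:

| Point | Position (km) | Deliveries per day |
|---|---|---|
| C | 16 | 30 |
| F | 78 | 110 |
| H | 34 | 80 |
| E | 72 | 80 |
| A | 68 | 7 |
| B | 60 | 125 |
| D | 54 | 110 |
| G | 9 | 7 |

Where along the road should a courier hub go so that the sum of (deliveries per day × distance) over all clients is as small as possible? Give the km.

x = 60

For a sum of weighted absolute distances on a line, the optimum is the weighted median (not the mean). Total weight W = 549; half-weight = 274.5.
Sort by position and accumulate weight:
  km 9 (G, w=7) → cum 7
  km 16 (C, w=30) → cum 37
  km 34 (H, w=80) → cum 117
  km 54 (D, w=110) → cum 227
  km 60 (B, w=125) → cum 352  ≥ 274.5 → median here
  km 68 (A, w=7) → cum 359
  km 72 (E, w=80) → cum 439
  km 78 (F, w=110) → cum 549
Optimal location: km 60.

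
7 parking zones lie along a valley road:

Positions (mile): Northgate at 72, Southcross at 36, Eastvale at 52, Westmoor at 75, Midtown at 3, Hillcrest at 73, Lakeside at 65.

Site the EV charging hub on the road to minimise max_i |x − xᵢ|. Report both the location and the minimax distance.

The 1-center on a line is the midpoint of the two extreme points: leftmost at 3, rightmost at 75.
Optimal location = (3 + 75)/2 = 39; maximum distance = (75 − 3)/2 = 36.

location 39, max distance 36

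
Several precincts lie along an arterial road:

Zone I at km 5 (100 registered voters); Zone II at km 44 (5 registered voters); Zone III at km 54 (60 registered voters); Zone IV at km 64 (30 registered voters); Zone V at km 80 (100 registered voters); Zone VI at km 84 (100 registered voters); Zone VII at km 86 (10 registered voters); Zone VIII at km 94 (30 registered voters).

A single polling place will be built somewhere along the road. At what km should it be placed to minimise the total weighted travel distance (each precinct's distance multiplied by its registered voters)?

x = 80

For a sum of weighted absolute distances on a line, the optimum is the weighted median (not the mean). Total weight W = 435; half-weight = 217.5.
Sort by position and accumulate weight:
  km 5 (Zone I, w=100) → cum 100
  km 44 (Zone II, w=5) → cum 105
  km 54 (Zone III, w=60) → cum 165
  km 64 (Zone IV, w=30) → cum 195
  km 80 (Zone V, w=100) → cum 295  ≥ 217.5 → median here
  km 84 (Zone VI, w=100) → cum 395
  km 86 (Zone VII, w=10) → cum 405
  km 94 (Zone VIII, w=30) → cum 435
Optimal location: km 80.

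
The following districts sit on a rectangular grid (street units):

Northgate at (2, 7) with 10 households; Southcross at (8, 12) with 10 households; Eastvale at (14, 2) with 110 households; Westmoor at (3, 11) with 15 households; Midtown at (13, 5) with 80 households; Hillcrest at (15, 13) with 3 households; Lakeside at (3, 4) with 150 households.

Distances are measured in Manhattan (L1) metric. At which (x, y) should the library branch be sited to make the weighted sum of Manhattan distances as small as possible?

(13, 4)

Manhattan distance separates: Σwᵢ(|x−xᵢ|+|y−yᵢ|) = Σwᵢ|x−xᵢ| + Σwᵢ|y−yᵢ|, so x and y are optimised independently as 1-D weighted medians.
Total weight W = 378; half = 189.
x-coordinate, sorted with cumulative weight:
  x=2 (Northgate, w=10) cum 10
  x=3 (Westmoor, w=15) cum 25
  x=3 (Lakeside, w=150) cum 175
  x=8 (Southcross, w=10) cum 185
  x=13 (Midtown, w=80) cum 265  ← median
  x=14 (Eastvale, w=110) cum 375
  x=15 (Hillcrest, w=3) cum 378
⇒ x* = 13
y-coordinate, sorted with cumulative weight:
  y=2 (Eastvale, w=110) cum 110
  y=4 (Lakeside, w=150) cum 260  ← median
  y=5 (Midtown, w=80) cum 340
  y=7 (Northgate, w=10) cum 350
  y=11 (Westmoor, w=15) cum 365
  y=12 (Southcross, w=10) cum 375
  y=13 (Hillcrest, w=3) cum 378
⇒ y* = 4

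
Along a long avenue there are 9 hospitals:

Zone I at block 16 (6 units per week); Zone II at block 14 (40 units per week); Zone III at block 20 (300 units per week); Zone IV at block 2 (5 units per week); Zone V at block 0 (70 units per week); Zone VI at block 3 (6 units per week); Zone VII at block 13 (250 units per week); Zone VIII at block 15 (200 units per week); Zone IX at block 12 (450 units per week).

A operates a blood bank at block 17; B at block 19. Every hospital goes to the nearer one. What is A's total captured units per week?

The indifferent point is the midpoint (17+19)/2 = 18; hospitals left of it (closer to A at 17) go to A, those right go to B.
  Zone V at 0 (w=70) → A
  Zone IV at 2 (w=5) → A
  Zone VI at 3 (w=6) → A
  Zone IX at 12 (w=450) → A
  Zone VII at 13 (w=250) → A
  Zone II at 14 (w=40) → A
  Zone VIII at 15 (w=200) → A
  Zone I at 16 (w=6) → A
  Zone III at 20 (w=300) → B
A captures 1027; B captures 300.

1027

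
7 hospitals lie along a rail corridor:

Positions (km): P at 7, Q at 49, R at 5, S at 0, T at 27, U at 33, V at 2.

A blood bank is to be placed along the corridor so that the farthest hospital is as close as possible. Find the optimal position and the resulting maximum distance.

The 1-center on a line is the midpoint of the two extreme points: leftmost at 0, rightmost at 49.
Optimal location = (0 + 49)/2 = 24.5; maximum distance = (49 − 0)/2 = 24.5.

location 24.5, max distance 24.5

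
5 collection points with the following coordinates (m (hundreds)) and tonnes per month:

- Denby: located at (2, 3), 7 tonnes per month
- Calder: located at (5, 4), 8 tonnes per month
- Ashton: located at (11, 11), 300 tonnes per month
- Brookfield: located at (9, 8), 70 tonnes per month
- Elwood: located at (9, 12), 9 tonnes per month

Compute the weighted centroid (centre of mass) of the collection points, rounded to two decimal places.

The minimiser of Σwᵢ‖p−pᵢ‖² is the weighted centroid p* = (Σwᵢpᵢ)/(Σwᵢ).
Σwᵢ = 394.
Σwᵢxᵢ = 7·2 + 8·5 + 300·11 + 70·9 + 9·9 = 4065.
Σwᵢyᵢ = 7·3 + 8·4 + 300·11 + 70·8 + 9·12 = 4021.
x* = 4065/394 = 10.32, y* = 4021/394 = 10.21.

(10.32, 10.21)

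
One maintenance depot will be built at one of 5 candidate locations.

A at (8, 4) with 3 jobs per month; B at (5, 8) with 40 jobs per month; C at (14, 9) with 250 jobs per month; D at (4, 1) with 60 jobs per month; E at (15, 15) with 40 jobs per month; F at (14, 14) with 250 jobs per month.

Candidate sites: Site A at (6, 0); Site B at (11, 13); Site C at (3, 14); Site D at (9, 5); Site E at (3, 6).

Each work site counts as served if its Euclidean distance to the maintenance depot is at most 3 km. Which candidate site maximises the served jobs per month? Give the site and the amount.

Site A, covering 60

Coverage radius r = 3 km; a point is covered iff (Δx)²+(Δy)² ≤ 3² = 9.
  Site A (6, 0): covers {D} → 60
  Site B (11, 13): covers {none} → 0
  Site C (3, 14): covers {none} → 0
  Site D (9, 5): covers {A} → 3
  Site E (3, 6): covers {B} → 40
Maximum coverage at Site A: 60 jobs per month.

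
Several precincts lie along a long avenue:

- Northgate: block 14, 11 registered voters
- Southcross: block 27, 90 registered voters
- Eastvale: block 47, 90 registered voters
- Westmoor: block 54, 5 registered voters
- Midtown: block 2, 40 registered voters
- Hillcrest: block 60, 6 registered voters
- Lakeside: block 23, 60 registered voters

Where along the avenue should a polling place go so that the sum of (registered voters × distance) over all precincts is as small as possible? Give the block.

x = 27

For a sum of weighted absolute distances on a line, the optimum is the weighted median (not the mean). Total weight W = 302; half-weight = 151.
Sort by position and accumulate weight:
  block 2 (Midtown, w=40) → cum 40
  block 14 (Northgate, w=11) → cum 51
  block 23 (Lakeside, w=60) → cum 111
  block 27 (Southcross, w=90) → cum 201  ≥ 151 → median here
  block 47 (Eastvale, w=90) → cum 291
  block 54 (Westmoor, w=5) → cum 296
  block 60 (Hillcrest, w=6) → cum 302
Optimal location: block 27.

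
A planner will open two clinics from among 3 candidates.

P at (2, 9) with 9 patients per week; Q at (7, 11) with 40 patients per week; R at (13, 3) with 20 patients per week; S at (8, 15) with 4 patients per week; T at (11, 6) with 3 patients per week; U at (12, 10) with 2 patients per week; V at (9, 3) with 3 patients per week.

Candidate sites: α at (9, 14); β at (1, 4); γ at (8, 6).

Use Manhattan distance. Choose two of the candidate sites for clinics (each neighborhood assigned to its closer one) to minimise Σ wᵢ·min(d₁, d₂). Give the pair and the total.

Evaluate every pair (each demand assigned to the nearer of the two):
  {α, γ}: total = 484
  {β, γ}: total = 527
  {α, β}: total = 593
Best pair: {α, γ} with total 484.

{α, γ}, total 484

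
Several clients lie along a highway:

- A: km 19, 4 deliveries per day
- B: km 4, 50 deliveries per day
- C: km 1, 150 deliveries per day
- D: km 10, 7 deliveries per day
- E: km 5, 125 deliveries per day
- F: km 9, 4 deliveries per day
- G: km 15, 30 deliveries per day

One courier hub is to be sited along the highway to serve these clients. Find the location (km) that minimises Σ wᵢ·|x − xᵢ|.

For a sum of weighted absolute distances on a line, the optimum is the weighted median (not the mean). Total weight W = 370; half-weight = 185.
Sort by position and accumulate weight:
  km 1 (C, w=150) → cum 150
  km 4 (B, w=50) → cum 200  ≥ 185 → median here
  km 5 (E, w=125) → cum 325
  km 9 (F, w=4) → cum 329
  km 10 (D, w=7) → cum 336
  km 15 (G, w=30) → cum 366
  km 19 (A, w=4) → cum 370
Optimal location: km 4.

x = 4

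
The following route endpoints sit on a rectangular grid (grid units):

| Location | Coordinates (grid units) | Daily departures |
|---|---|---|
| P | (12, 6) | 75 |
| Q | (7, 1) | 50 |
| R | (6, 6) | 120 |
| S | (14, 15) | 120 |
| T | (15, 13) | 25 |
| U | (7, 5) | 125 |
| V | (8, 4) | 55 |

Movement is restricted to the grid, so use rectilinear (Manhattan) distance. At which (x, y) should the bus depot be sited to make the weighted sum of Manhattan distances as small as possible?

(7, 6)

Manhattan distance separates: Σwᵢ(|x−xᵢ|+|y−yᵢ|) = Σwᵢ|x−xᵢ| + Σwᵢ|y−yᵢ|, so x and y are optimised independently as 1-D weighted medians.
Total weight W = 570; half = 285.
x-coordinate, sorted with cumulative weight:
  x=6 (R, w=120) cum 120
  x=7 (Q, w=50) cum 170
  x=7 (U, w=125) cum 295  ← median
  x=8 (V, w=55) cum 350
  x=12 (P, w=75) cum 425
  x=14 (S, w=120) cum 545
  x=15 (T, w=25) cum 570
⇒ x* = 7
y-coordinate, sorted with cumulative weight:
  y=1 (Q, w=50) cum 50
  y=4 (V, w=55) cum 105
  y=5 (U, w=125) cum 230
  y=6 (P, w=75) cum 305  ← median
  y=6 (R, w=120) cum 425
  y=13 (T, w=25) cum 450
  y=15 (S, w=120) cum 570
⇒ y* = 6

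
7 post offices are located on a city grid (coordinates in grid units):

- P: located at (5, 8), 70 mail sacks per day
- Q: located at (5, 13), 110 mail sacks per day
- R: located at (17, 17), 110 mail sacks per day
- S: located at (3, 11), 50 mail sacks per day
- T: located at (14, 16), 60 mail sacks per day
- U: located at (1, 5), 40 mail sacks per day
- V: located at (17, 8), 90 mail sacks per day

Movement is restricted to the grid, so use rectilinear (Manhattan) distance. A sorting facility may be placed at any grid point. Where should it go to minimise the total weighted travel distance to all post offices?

Manhattan distance separates: Σwᵢ(|x−xᵢ|+|y−yᵢ|) = Σwᵢ|x−xᵢ| + Σwᵢ|y−yᵢ|, so x and y are optimised independently as 1-D weighted medians.
Total weight W = 530; half = 265.
x-coordinate, sorted with cumulative weight:
  x=1 (U, w=40) cum 40
  x=3 (S, w=50) cum 90
  x=5 (P, w=70) cum 160
  x=5 (Q, w=110) cum 270  ← median
  x=14 (T, w=60) cum 330
  x=17 (R, w=110) cum 440
  x=17 (V, w=90) cum 530
⇒ x* = 5
y-coordinate, sorted with cumulative weight:
  y=5 (U, w=40) cum 40
  y=8 (P, w=70) cum 110
  y=8 (V, w=90) cum 200
  y=11 (S, w=50) cum 250
  y=13 (Q, w=110) cum 360  ← median
  y=16 (T, w=60) cum 420
  y=17 (R, w=110) cum 530
⇒ y* = 13

(5, 13)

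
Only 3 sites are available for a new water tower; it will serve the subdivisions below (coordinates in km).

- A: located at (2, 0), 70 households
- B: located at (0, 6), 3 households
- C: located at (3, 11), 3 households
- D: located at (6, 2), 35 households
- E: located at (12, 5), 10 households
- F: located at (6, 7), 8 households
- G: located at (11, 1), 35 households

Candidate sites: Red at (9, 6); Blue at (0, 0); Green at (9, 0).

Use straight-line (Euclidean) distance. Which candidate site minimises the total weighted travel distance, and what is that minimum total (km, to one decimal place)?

Total weighted distance at each candidate:
  Red (9, 6): total = 1116.2
  Blue (0, 0): total = 1003.9
  Green (9, 0): total = 883.7
Minimum is at Green with total 883.7 km.

Green, total 883.7 km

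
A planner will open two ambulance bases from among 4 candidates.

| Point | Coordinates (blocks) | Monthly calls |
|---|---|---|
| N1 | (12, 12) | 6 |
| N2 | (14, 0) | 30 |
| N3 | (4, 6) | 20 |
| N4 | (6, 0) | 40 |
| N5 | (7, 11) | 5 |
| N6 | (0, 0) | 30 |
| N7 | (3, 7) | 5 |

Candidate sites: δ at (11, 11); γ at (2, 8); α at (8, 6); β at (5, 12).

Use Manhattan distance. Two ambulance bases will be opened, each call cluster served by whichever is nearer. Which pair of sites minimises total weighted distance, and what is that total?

Evaluate every pair (each demand assigned to the nearer of the two):
  {γ, α}: total = 1160
  {δ, α}: total = 1242
  {α, β}: total = 1267
  {δ, γ}: total = 1322
  {γ, β}: total = 1527
  {δ, β}: total = 1652
Best pair: {γ, α} with total 1160.

{γ, α}, total 1160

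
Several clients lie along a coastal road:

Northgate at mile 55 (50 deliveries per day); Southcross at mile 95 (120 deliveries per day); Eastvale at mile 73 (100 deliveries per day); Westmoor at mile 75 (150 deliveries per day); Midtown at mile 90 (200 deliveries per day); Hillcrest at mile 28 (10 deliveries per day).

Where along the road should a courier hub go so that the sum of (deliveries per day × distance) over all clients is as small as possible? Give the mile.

For a sum of weighted absolute distances on a line, the optimum is the weighted median (not the mean). Total weight W = 630; half-weight = 315.
Sort by position and accumulate weight:
  mile 28 (Hillcrest, w=10) → cum 10
  mile 55 (Northgate, w=50) → cum 60
  mile 73 (Eastvale, w=100) → cum 160
  mile 75 (Westmoor, w=150) → cum 310
  mile 90 (Midtown, w=200) → cum 510  ≥ 315 → median here
  mile 95 (Southcross, w=120) → cum 630
Optimal location: mile 90.

x = 90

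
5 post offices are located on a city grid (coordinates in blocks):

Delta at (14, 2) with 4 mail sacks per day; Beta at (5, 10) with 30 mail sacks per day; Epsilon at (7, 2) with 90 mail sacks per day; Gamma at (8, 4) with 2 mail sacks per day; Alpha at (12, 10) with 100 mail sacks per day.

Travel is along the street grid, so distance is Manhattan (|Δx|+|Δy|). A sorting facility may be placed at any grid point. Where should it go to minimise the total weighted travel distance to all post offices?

Manhattan distance separates: Σwᵢ(|x−xᵢ|+|y−yᵢ|) = Σwᵢ|x−xᵢ| + Σwᵢ|y−yᵢ|, so x and y are optimised independently as 1-D weighted medians.
Total weight W = 226; half = 113.
x-coordinate, sorted with cumulative weight:
  x=5 (Beta, w=30) cum 30
  x=7 (Epsilon, w=90) cum 120  ← median
  x=8 (Gamma, w=2) cum 122
  x=12 (Alpha, w=100) cum 222
  x=14 (Delta, w=4) cum 226
⇒ x* = 7
y-coordinate, sorted with cumulative weight:
  y=2 (Delta, w=4) cum 4
  y=2 (Epsilon, w=90) cum 94
  y=4 (Gamma, w=2) cum 96
  y=10 (Beta, w=30) cum 126  ← median
  y=10 (Alpha, w=100) cum 226
⇒ y* = 10

(7, 10)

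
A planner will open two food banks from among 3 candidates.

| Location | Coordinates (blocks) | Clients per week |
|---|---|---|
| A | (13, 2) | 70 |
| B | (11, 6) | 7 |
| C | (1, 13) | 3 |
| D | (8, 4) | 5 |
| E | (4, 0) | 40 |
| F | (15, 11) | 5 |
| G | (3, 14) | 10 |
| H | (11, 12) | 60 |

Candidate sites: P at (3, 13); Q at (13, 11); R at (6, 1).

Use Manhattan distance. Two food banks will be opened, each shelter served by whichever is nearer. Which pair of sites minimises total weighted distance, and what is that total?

{Q, R}, total 1116

Evaluate every pair (each demand assigned to the nearer of the two):
  {Q, R}: total = 1116
  {P, R}: total = 1401
  {P, Q}: total = 1505
Best pair: {Q, R} with total 1116.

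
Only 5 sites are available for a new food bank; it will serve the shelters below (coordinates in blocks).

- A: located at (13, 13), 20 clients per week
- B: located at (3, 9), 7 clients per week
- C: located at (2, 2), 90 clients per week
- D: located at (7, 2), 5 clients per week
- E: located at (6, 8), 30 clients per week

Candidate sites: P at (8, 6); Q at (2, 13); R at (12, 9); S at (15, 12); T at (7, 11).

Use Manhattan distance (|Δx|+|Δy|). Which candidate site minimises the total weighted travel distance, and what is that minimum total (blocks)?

P, total 1341 blocks

Total weighted distance at each candidate:
  P (8, 6): total = 1341
  Q (2, 13): total = 1595
  R (12, 9): total = 1963
  S (15, 12): total = 2715
  T (7, 11): total = 1627
Minimum is at P with total 1341 blocks.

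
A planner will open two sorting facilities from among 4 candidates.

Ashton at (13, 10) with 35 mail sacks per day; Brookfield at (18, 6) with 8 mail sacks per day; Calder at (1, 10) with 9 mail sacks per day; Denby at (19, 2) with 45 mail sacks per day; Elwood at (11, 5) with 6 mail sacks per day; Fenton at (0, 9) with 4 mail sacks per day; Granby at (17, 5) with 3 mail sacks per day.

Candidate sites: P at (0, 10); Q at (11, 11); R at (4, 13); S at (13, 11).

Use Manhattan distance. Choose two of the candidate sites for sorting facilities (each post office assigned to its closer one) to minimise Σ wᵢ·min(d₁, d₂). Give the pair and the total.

{P, S}, total 881

Evaluate every pair (each demand assigned to the nearer of the two):
  {P, S}: total = 881
  {R, S}: total = 954
  {Q, S}: total = 1007
  {P, Q}: total = 1051
  {Q, R}: total = 1124
  {P, R}: total = 1924
Best pair: {P, S} with total 881.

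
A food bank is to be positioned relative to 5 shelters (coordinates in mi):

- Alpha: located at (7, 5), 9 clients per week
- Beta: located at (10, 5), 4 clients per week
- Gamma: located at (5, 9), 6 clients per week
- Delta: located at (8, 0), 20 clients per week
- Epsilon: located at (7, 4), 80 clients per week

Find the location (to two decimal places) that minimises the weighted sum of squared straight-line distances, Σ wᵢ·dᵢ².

(7.17, 3.69)

The minimiser of Σwᵢ‖p−pᵢ‖² is the weighted centroid p* = (Σwᵢpᵢ)/(Σwᵢ).
Σwᵢ = 119.
Σwᵢxᵢ = 9·7 + 4·10 + 6·5 + 20·8 + 80·7 = 853.
Σwᵢyᵢ = 9·5 + 4·5 + 6·9 + 20·0 + 80·4 = 439.
x* = 853/119 = 7.17, y* = 439/119 = 3.69.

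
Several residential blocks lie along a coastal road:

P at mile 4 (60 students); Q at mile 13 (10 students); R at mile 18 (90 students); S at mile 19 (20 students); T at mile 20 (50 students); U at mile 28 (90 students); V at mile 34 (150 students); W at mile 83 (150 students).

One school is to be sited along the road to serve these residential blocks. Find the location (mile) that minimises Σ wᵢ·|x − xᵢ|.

x = 28

For a sum of weighted absolute distances on a line, the optimum is the weighted median (not the mean). Total weight W = 620; half-weight = 310.
Sort by position and accumulate weight:
  mile 4 (P, w=60) → cum 60
  mile 13 (Q, w=10) → cum 70
  mile 18 (R, w=90) → cum 160
  mile 19 (S, w=20) → cum 180
  mile 20 (T, w=50) → cum 230
  mile 28 (U, w=90) → cum 320  ≥ 310 → median here
  mile 34 (V, w=150) → cum 470
  mile 83 (W, w=150) → cum 620
Optimal location: mile 28.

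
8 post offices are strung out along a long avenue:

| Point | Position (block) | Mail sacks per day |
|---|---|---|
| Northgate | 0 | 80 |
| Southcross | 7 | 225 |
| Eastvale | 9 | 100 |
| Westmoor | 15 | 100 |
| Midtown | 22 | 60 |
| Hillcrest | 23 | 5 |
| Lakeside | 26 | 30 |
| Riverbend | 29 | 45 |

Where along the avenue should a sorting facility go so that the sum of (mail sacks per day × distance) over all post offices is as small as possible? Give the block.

x = 9

For a sum of weighted absolute distances on a line, the optimum is the weighted median (not the mean). Total weight W = 645; half-weight = 322.5.
Sort by position and accumulate weight:
  block 0 (Northgate, w=80) → cum 80
  block 7 (Southcross, w=225) → cum 305
  block 9 (Eastvale, w=100) → cum 405  ≥ 322.5 → median here
  block 15 (Westmoor, w=100) → cum 505
  block 22 (Midtown, w=60) → cum 565
  block 23 (Hillcrest, w=5) → cum 570
  block 26 (Lakeside, w=30) → cum 600
  block 29 (Riverbend, w=45) → cum 645
Optimal location: block 9.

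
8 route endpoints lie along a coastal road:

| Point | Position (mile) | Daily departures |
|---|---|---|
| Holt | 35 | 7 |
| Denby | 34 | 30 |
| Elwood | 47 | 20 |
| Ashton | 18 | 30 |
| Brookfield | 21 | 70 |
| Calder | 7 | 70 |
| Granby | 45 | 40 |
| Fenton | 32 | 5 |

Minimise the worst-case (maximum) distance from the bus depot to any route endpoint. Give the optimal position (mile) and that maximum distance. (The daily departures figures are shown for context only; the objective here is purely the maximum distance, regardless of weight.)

location 27, max distance 20

The 1-center on a line is the midpoint of the two extreme points: leftmost at 7, rightmost at 47.
Optimal location = (7 + 47)/2 = 27; maximum distance = (47 − 7)/2 = 20.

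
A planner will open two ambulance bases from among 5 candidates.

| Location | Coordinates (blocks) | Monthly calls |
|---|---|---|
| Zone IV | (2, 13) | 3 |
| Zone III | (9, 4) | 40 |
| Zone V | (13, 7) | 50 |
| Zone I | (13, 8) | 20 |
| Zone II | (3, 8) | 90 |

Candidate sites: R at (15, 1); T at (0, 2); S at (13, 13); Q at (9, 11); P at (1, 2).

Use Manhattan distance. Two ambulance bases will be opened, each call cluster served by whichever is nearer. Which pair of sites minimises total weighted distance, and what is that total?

Evaluate every pair (each demand assigned to the nearer of the two):
  {S, Q}: total = 1517
  {S, P}: total = 1553
  {Q, P}: total = 1567
  {R, Q}: total = 1657
  {T, Q}: total = 1657
  {T, S}: total = 1683
  {R, P}: total = 1696
  {R, T}: total = 1789
  {R, S}: total = 2143
  {T, P}: total = 2366
Best pair: {S, Q} with total 1517.

{S, Q}, total 1517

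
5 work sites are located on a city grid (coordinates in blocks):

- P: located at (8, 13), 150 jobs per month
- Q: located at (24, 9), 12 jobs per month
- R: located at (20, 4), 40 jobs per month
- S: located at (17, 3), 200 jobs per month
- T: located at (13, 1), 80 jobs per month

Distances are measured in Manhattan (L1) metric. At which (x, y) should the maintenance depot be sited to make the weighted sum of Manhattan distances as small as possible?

(17, 3)

Manhattan distance separates: Σwᵢ(|x−xᵢ|+|y−yᵢ|) = Σwᵢ|x−xᵢ| + Σwᵢ|y−yᵢ|, so x and y are optimised independently as 1-D weighted medians.
Total weight W = 482; half = 241.
x-coordinate, sorted with cumulative weight:
  x=8 (P, w=150) cum 150
  x=13 (T, w=80) cum 230
  x=17 (S, w=200) cum 430  ← median
  x=20 (R, w=40) cum 470
  x=24 (Q, w=12) cum 482
⇒ x* = 17
y-coordinate, sorted with cumulative weight:
  y=1 (T, w=80) cum 80
  y=3 (S, w=200) cum 280  ← median
  y=4 (R, w=40) cum 320
  y=9 (Q, w=12) cum 332
  y=13 (P, w=150) cum 482
⇒ y* = 3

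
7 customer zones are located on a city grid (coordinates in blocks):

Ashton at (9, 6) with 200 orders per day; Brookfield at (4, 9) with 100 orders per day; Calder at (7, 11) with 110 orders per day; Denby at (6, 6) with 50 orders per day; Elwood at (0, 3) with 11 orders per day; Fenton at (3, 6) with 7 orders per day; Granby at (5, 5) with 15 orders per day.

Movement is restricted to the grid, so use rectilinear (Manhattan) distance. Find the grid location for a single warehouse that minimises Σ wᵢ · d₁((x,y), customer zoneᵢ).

(7, 6)

Manhattan distance separates: Σwᵢ(|x−xᵢ|+|y−yᵢ|) = Σwᵢ|x−xᵢ| + Σwᵢ|y−yᵢ|, so x and y are optimised independently as 1-D weighted medians.
Total weight W = 493; half = 246.5.
x-coordinate, sorted with cumulative weight:
  x=0 (Elwood, w=11) cum 11
  x=3 (Fenton, w=7) cum 18
  x=4 (Brookfield, w=100) cum 118
  x=5 (Granby, w=15) cum 133
  x=6 (Denby, w=50) cum 183
  x=7 (Calder, w=110) cum 293  ← median
  x=9 (Ashton, w=200) cum 493
⇒ x* = 7
y-coordinate, sorted with cumulative weight:
  y=3 (Elwood, w=11) cum 11
  y=5 (Granby, w=15) cum 26
  y=6 (Ashton, w=200) cum 226
  y=6 (Denby, w=50) cum 276  ← median
  y=6 (Fenton, w=7) cum 283
  y=9 (Brookfield, w=100) cum 383
  y=11 (Calder, w=110) cum 493
⇒ y* = 6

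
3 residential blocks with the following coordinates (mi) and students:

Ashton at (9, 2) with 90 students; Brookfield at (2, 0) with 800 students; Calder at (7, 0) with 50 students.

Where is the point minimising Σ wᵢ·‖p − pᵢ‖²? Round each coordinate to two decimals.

(2.94, 0.19)

The minimiser of Σwᵢ‖p−pᵢ‖² is the weighted centroid p* = (Σwᵢpᵢ)/(Σwᵢ).
Σwᵢ = 940.
Σwᵢxᵢ = 90·9 + 800·2 + 50·7 = 2760.
Σwᵢyᵢ = 90·2 + 800·0 + 50·0 = 180.
x* = 2760/940 = 2.94, y* = 180/940 = 0.19.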